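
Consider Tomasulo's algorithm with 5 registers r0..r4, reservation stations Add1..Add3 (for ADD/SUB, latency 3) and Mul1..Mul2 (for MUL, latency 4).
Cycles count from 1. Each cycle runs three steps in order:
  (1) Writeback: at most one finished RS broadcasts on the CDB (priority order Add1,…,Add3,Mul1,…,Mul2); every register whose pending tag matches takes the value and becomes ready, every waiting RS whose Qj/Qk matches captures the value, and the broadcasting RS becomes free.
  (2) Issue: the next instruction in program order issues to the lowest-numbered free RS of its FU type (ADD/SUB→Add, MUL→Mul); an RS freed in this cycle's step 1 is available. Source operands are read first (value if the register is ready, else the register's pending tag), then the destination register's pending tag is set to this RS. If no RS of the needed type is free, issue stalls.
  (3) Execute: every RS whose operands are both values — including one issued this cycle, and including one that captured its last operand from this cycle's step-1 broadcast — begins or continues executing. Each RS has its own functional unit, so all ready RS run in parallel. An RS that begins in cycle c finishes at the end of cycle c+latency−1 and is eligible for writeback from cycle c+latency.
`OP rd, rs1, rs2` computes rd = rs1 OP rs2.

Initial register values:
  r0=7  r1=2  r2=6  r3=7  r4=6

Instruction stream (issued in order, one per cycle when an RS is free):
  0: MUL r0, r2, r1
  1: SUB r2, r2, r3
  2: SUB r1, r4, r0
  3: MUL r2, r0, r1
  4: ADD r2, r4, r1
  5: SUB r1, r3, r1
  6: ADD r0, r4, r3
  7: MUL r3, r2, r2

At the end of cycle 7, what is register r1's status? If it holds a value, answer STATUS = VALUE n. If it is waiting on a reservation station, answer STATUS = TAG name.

c1: issue MUL r0<-Mul1 | r0:Mul1,r1:2,r2:6,r3:7,r4:6
c2: issue SUB r2<-Add1 | r0:Mul1,r1:2,r2:Add1,r3:7,r4:6
c3: issue SUB r1<-Add2 | r0:Mul1,r1:Add2,r2:Add1,r3:7,r4:6
c4: issue MUL r2<-Mul2 | r0:Mul1,r1:Add2,r2:Mul2,r3:7,r4:6
c5: CDB Add1=-1; issue ADD r2<-Add1 | r0:Mul1,r1:Add2,r2:Add1,r3:7,r4:6
c6: CDB Mul1=12; issue SUB r1<-Add3 | r0:12,r1:Add3,r2:Add1,r3:7,r4:6
c7: stall | r0:12,r1:Add3,r2:Add1,r3:7,r4:6

STATUS = TAG Add3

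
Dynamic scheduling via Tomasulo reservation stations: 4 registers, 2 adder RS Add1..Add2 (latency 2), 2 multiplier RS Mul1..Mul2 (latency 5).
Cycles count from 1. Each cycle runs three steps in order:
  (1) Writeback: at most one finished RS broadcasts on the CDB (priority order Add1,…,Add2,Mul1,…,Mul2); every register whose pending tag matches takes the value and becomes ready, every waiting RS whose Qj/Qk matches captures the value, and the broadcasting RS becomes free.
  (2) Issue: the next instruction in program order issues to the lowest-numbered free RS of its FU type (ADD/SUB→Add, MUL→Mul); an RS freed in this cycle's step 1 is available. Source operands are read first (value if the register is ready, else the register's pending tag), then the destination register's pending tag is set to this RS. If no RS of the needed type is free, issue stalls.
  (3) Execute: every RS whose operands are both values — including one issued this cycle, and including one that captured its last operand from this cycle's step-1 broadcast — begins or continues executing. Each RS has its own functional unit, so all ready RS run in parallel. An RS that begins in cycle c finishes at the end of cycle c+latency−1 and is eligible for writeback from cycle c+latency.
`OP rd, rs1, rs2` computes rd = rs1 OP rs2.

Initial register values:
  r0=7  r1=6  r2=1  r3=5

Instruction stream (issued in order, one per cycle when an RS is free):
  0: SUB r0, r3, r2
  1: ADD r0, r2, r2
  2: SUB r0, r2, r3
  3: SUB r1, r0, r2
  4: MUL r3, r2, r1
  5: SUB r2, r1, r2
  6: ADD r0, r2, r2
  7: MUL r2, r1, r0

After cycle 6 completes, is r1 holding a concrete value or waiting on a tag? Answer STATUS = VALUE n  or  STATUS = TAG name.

cycle 1: issue SUB r0<-Add1 // r0:Add1,r1:6,r2:1,r3:5
cycle 2: issue ADD r0<-Add2 // r0:Add2,r1:6,r2:1,r3:5
cycle 3: CDB Add1=4; issue SUB r0<-Add1 // r0:Add1,r1:6,r2:1,r3:5
cycle 4: CDB Add2=2; issue SUB r1<-Add2 // r0:Add1,r1:Add2,r2:1,r3:5
cycle 5: CDB Add1=-4; issue MUL r3<-Mul1 // r0:-4,r1:Add2,r2:1,r3:Mul1
cycle 6: issue SUB r2<-Add1 // r0:-4,r1:Add2,r2:Add1,r3:Mul1

STATUS = TAG Add2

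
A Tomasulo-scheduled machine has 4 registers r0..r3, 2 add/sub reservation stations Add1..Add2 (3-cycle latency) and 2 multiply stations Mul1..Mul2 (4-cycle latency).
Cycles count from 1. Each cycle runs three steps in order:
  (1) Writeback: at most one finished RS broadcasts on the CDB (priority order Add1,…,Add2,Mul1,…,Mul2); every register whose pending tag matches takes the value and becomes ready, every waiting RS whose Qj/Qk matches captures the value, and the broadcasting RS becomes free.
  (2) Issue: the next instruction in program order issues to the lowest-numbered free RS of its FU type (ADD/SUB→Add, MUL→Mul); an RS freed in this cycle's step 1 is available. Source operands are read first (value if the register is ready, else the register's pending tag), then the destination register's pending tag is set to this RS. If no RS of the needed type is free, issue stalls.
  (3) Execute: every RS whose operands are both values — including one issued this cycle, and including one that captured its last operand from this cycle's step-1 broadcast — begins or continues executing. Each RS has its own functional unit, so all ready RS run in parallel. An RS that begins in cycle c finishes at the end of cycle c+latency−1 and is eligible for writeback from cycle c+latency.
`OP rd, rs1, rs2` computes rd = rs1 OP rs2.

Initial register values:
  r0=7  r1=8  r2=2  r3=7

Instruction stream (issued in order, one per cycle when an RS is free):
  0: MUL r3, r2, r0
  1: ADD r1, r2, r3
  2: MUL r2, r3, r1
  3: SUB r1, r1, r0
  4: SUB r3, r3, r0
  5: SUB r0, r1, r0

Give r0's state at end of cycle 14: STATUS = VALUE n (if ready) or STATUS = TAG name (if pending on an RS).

c1: issue MUL r3<-Mul1 | r0:7,r1:8,r2:2,r3:Mul1
c2: issue ADD r1<-Add1 | r0:7,r1:Add1,r2:2,r3:Mul1
c3: issue MUL r2<-Mul2 | r0:7,r1:Add1,r2:Mul2,r3:Mul1
c4: issue SUB r1<-Add2 | r0:7,r1:Add2,r2:Mul2,r3:Mul1
c5: CDB Mul1=14; stall | r0:7,r1:Add2,r2:Mul2,r3:14
c6: stall | r0:7,r1:Add2,r2:Mul2,r3:14
c7: stall | r0:7,r1:Add2,r2:Mul2,r3:14
c8: CDB Add1=16; issue SUB r3<-Add1 | r0:7,r1:Add2,r2:Mul2,r3:Add1
c9: stall | r0:7,r1:Add2,r2:Mul2,r3:Add1
c10: stall | r0:7,r1:Add2,r2:Mul2,r3:Add1
c11: CDB Add1=7; issue SUB r0<-Add1 | r0:Add1,r1:Add2,r2:Mul2,r3:7
c12: CDB Add2=9 | r0:Add1,r1:9,r2:Mul2,r3:7
c13: CDB Mul2=224 | r0:Add1,r1:9,r2:224,r3:7
c14: - | r0:Add1,r1:9,r2:224,r3:7

STATUS = TAG Add1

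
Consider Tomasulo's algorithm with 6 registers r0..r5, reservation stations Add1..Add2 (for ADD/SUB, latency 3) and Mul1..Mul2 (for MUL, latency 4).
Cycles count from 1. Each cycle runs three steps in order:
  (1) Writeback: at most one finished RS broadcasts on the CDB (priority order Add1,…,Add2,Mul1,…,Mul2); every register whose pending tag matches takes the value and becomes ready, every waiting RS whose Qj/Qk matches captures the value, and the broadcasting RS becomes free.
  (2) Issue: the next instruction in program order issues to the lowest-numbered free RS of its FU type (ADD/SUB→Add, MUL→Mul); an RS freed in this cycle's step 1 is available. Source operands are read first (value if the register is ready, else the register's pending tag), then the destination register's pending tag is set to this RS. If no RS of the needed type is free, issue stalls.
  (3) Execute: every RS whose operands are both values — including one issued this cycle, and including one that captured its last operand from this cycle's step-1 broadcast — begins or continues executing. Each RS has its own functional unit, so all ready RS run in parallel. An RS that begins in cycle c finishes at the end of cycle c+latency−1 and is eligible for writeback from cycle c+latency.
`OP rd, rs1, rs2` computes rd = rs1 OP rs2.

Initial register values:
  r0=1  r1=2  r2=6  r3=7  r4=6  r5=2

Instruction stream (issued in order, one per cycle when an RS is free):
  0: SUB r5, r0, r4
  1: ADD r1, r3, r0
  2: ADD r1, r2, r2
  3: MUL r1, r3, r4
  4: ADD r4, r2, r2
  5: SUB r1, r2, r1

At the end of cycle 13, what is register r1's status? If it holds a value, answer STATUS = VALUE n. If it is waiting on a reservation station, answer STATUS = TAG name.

c1: issue SUB r5<-Add1 | r0:1,r1:2,r2:6,r3:7,r4:6,r5:Add1
c2: issue ADD r1<-Add2 | r0:1,r1:Add2,r2:6,r3:7,r4:6,r5:Add1
c3: stall | r0:1,r1:Add2,r2:6,r3:7,r4:6,r5:Add1
c4: CDB Add1=-5; issue ADD r1<-Add1 | r0:1,r1:Add1,r2:6,r3:7,r4:6,r5:-5
c5: CDB Add2=8; issue MUL r1<-Mul1 | r0:1,r1:Mul1,r2:6,r3:7,r4:6,r5:-5
c6: issue ADD r4<-Add2 | r0:1,r1:Mul1,r2:6,r3:7,r4:Add2,r5:-5
c7: CDB Add1=12; issue SUB r1<-Add1 | r0:1,r1:Add1,r2:6,r3:7,r4:Add2,r5:-5
c8: - | r0:1,r1:Add1,r2:6,r3:7,r4:Add2,r5:-5
c9: CDB Add2=12 | r0:1,r1:Add1,r2:6,r3:7,r4:12,r5:-5
c10: CDB Mul1=42 | r0:1,r1:Add1,r2:6,r3:7,r4:12,r5:-5
c11: - | r0:1,r1:Add1,r2:6,r3:7,r4:12,r5:-5
c12: - | r0:1,r1:Add1,r2:6,r3:7,r4:12,r5:-5
c13: CDB Add1=-36 | r0:1,r1:-36,r2:6,r3:7,r4:12,r5:-5

STATUS = VALUE -36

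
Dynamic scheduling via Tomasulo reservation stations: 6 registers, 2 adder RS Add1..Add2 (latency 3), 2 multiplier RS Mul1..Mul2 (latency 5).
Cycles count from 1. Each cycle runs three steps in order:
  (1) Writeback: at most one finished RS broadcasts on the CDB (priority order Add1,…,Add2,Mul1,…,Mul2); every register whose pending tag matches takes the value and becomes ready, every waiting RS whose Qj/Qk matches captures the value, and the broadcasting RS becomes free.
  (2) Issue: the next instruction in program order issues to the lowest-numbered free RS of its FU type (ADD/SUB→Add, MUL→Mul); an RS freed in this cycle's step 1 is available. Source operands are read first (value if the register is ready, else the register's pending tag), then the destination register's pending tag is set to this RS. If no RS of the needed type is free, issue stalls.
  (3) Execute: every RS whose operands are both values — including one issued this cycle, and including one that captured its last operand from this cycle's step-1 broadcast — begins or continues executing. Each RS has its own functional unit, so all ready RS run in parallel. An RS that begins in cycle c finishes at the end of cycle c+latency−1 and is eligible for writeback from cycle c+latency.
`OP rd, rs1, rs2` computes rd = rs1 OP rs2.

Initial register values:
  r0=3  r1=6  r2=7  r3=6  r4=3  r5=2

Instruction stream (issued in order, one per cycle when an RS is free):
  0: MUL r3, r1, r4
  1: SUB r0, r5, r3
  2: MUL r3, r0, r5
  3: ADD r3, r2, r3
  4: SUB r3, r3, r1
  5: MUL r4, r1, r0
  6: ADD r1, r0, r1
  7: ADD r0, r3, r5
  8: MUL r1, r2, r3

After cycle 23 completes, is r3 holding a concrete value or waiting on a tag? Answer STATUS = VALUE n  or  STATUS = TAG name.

STATUS = VALUE -31

cycle 1: issue MUL r3<-Mul1 // r0:3,r1:6,r2:7,r3:Mul1,r4:3,r5:2
cycle 2: issue SUB r0<-Add1 // r0:Add1,r1:6,r2:7,r3:Mul1,r4:3,r5:2
cycle 3: issue MUL r3<-Mul2 // r0:Add1,r1:6,r2:7,r3:Mul2,r4:3,r5:2
cycle 4: issue ADD r3<-Add2 // r0:Add1,r1:6,r2:7,r3:Add2,r4:3,r5:2
cycle 5: stall // r0:Add1,r1:6,r2:7,r3:Add2,r4:3,r5:2
cycle 6: CDB Mul1=18; stall // r0:Add1,r1:6,r2:7,r3:Add2,r4:3,r5:2
cycle 7: stall // r0:Add1,r1:6,r2:7,r3:Add2,r4:3,r5:2
cycle 8: stall // r0:Add1,r1:6,r2:7,r3:Add2,r4:3,r5:2
cycle 9: CDB Add1=-16; issue SUB r3<-Add1 // r0:-16,r1:6,r2:7,r3:Add1,r4:3,r5:2
cycle 10: issue MUL r4<-Mul1 // r0:-16,r1:6,r2:7,r3:Add1,r4:Mul1,r5:2
cycle 11: stall // r0:-16,r1:6,r2:7,r3:Add1,r4:Mul1,r5:2
cycle 12: stall // r0:-16,r1:6,r2:7,r3:Add1,r4:Mul1,r5:2
cycle 13: stall // r0:-16,r1:6,r2:7,r3:Add1,r4:Mul1,r5:2
cycle 14: CDB Mul2=-32; stall // r0:-16,r1:6,r2:7,r3:Add1,r4:Mul1,r5:2
cycle 15: CDB Mul1=-96; stall // r0:-16,r1:6,r2:7,r3:Add1,r4:-96,r5:2
cycle 16: stall // r0:-16,r1:6,r2:7,r3:Add1,r4:-96,r5:2
cycle 17: CDB Add2=-25; issue ADD r1<-Add2 // r0:-16,r1:Add2,r2:7,r3:Add1,r4:-96,r5:2
cycle 18: stall // r0:-16,r1:Add2,r2:7,r3:Add1,r4:-96,r5:2
cycle 19: stall // r0:-16,r1:Add2,r2:7,r3:Add1,r4:-96,r5:2
cycle 20: CDB Add1=-31; issue ADD r0<-Add1 // r0:Add1,r1:Add2,r2:7,r3:-31,r4:-96,r5:2
cycle 21: CDB Add2=-10; issue MUL r1<-Mul1 // r0:Add1,r1:Mul1,r2:7,r3:-31,r4:-96,r5:2
cycle 22: - // r0:Add1,r1:Mul1,r2:7,r3:-31,r4:-96,r5:2
cycle 23: CDB Add1=-29 // r0:-29,r1:Mul1,r2:7,r3:-31,r4:-96,r5:2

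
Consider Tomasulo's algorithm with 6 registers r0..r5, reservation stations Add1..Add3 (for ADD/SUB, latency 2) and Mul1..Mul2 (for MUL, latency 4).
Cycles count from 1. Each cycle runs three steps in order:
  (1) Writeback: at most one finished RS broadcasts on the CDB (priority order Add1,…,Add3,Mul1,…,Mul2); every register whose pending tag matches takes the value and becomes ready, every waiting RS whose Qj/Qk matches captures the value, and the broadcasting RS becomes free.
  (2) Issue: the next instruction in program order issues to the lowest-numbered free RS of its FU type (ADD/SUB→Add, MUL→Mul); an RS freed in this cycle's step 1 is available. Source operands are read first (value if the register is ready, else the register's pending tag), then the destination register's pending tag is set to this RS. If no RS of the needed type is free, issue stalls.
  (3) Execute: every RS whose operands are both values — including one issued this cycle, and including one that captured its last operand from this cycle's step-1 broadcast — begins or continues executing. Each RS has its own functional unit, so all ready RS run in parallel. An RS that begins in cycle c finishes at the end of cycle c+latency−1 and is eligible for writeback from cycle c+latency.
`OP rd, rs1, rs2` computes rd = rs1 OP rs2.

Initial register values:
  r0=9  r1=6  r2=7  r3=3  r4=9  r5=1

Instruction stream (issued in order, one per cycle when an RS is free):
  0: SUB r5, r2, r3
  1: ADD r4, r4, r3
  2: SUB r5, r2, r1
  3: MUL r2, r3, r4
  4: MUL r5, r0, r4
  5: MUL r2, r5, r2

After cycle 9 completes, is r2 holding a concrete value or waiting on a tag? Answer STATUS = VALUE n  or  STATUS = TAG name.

STATUS = TAG Mul1

cycle 1: issue SUB r5<-Add1 // r0:9,r1:6,r2:7,r3:3,r4:9,r5:Add1
cycle 2: issue ADD r4<-Add2 // r0:9,r1:6,r2:7,r3:3,r4:Add2,r5:Add1
cycle 3: CDB Add1=4; issue SUB r5<-Add1 // r0:9,r1:6,r2:7,r3:3,r4:Add2,r5:Add1
cycle 4: CDB Add2=12; issue MUL r2<-Mul1 // r0:9,r1:6,r2:Mul1,r3:3,r4:12,r5:Add1
cycle 5: CDB Add1=1; issue MUL r5<-Mul2 // r0:9,r1:6,r2:Mul1,r3:3,r4:12,r5:Mul2
cycle 6: stall // r0:9,r1:6,r2:Mul1,r3:3,r4:12,r5:Mul2
cycle 7: stall // r0:9,r1:6,r2:Mul1,r3:3,r4:12,r5:Mul2
cycle 8: CDB Mul1=36; issue MUL r2<-Mul1 // r0:9,r1:6,r2:Mul1,r3:3,r4:12,r5:Mul2
cycle 9: CDB Mul2=108 // r0:9,r1:6,r2:Mul1,r3:3,r4:12,r5:108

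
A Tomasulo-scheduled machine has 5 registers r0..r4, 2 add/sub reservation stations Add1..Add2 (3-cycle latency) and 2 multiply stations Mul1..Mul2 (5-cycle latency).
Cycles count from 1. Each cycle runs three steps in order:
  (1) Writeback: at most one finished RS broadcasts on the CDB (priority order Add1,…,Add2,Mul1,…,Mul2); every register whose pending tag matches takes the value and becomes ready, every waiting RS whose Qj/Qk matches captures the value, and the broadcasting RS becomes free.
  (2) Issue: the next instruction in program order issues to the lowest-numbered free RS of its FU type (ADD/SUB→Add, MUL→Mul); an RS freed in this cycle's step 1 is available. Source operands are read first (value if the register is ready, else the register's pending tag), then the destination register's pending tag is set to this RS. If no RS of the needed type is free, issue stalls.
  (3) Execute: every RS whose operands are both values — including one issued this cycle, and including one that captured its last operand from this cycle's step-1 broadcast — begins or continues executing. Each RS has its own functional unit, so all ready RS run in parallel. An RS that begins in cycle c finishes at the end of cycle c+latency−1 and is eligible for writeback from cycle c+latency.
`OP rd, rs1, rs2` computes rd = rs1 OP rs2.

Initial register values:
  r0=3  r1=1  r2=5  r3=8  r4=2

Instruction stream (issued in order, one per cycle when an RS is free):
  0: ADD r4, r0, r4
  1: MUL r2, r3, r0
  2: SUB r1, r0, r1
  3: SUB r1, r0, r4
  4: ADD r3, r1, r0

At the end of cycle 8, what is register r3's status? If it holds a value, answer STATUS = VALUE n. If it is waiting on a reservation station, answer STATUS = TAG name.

c1: issue ADD r4<-Add1 | r0:3,r1:1,r2:5,r3:8,r4:Add1
c2: issue MUL r2<-Mul1 | r0:3,r1:1,r2:Mul1,r3:8,r4:Add1
c3: issue SUB r1<-Add2 | r0:3,r1:Add2,r2:Mul1,r3:8,r4:Add1
c4: CDB Add1=5; issue SUB r1<-Add1 | r0:3,r1:Add1,r2:Mul1,r3:8,r4:5
c5: stall | r0:3,r1:Add1,r2:Mul1,r3:8,r4:5
c6: CDB Add2=2; issue ADD r3<-Add2 | r0:3,r1:Add1,r2:Mul1,r3:Add2,r4:5
c7: CDB Add1=-2 | r0:3,r1:-2,r2:Mul1,r3:Add2,r4:5
c8: CDB Mul1=24 | r0:3,r1:-2,r2:24,r3:Add2,r4:5

STATUS = TAG Add2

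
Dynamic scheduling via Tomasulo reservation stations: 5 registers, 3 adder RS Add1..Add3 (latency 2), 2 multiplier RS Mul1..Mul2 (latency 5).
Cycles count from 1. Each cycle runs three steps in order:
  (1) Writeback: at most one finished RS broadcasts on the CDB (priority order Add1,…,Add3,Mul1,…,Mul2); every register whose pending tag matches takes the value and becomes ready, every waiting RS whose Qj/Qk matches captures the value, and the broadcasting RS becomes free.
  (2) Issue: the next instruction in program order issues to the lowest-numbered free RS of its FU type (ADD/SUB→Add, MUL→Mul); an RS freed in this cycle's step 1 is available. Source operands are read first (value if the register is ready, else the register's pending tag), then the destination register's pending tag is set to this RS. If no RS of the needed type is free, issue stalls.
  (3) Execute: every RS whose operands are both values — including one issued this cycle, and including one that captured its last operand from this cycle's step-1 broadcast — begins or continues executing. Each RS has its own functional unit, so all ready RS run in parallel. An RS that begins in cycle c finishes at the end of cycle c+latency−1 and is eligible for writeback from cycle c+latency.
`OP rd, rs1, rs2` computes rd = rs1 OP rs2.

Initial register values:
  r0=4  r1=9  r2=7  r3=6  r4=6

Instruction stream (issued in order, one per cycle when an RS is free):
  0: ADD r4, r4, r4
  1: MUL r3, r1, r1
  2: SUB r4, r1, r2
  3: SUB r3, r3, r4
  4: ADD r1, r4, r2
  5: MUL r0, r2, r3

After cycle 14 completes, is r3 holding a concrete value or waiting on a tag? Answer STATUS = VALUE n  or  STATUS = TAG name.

cycle 1: issue ADD r4<-Add1 // r0:4,r1:9,r2:7,r3:6,r4:Add1
cycle 2: issue MUL r3<-Mul1 // r0:4,r1:9,r2:7,r3:Mul1,r4:Add1
cycle 3: CDB Add1=12; issue SUB r4<-Add1 // r0:4,r1:9,r2:7,r3:Mul1,r4:Add1
cycle 4: issue SUB r3<-Add2 // r0:4,r1:9,r2:7,r3:Add2,r4:Add1
cycle 5: CDB Add1=2; issue ADD r1<-Add1 // r0:4,r1:Add1,r2:7,r3:Add2,r4:2
cycle 6: issue MUL r0<-Mul2 // r0:Mul2,r1:Add1,r2:7,r3:Add2,r4:2
cycle 7: CDB Add1=9 // r0:Mul2,r1:9,r2:7,r3:Add2,r4:2
cycle 8: CDB Mul1=81 // r0:Mul2,r1:9,r2:7,r3:Add2,r4:2
cycle 9: - // r0:Mul2,r1:9,r2:7,r3:Add2,r4:2
cycle 10: CDB Add2=79 // r0:Mul2,r1:9,r2:7,r3:79,r4:2
cycle 11: - // r0:Mul2,r1:9,r2:7,r3:79,r4:2
cycle 12: - // r0:Mul2,r1:9,r2:7,r3:79,r4:2
cycle 13: - // r0:Mul2,r1:9,r2:7,r3:79,r4:2
cycle 14: - // r0:Mul2,r1:9,r2:7,r3:79,r4:2

STATUS = VALUE 79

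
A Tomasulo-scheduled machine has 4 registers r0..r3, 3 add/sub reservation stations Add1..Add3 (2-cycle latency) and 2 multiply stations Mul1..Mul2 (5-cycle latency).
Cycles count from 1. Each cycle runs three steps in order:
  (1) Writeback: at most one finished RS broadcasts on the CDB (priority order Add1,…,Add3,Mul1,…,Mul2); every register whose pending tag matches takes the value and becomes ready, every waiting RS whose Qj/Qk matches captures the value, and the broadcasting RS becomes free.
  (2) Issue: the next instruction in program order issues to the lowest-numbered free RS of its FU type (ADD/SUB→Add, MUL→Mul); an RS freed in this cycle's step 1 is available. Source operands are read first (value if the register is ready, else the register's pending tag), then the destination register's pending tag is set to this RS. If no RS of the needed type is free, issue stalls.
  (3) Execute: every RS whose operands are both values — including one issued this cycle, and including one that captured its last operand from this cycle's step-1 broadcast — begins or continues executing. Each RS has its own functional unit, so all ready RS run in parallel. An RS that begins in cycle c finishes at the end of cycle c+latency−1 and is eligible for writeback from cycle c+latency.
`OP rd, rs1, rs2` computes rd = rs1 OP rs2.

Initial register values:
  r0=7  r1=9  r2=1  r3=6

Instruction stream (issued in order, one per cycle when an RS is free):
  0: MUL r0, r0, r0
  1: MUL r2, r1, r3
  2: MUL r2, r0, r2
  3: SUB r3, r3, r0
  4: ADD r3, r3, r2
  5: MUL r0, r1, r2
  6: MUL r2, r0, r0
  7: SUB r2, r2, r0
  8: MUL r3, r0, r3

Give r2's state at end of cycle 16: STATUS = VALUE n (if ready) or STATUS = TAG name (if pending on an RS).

STATUS = TAG Add1

  c1: issue MUL r0<-Mul1  regs: r0:Mul1,r1:9,r2:1,r3:6
  c2: issue MUL r2<-Mul2  regs: r0:Mul1,r1:9,r2:Mul2,r3:6
  c3: stall  regs: r0:Mul1,r1:9,r2:Mul2,r3:6
  c4: stall  regs: r0:Mul1,r1:9,r2:Mul2,r3:6
  c5: stall  regs: r0:Mul1,r1:9,r2:Mul2,r3:6
  c6: CDB Mul1=49; issue MUL r2<-Mul1  regs: r0:49,r1:9,r2:Mul1,r3:6
  c7: CDB Mul2=54; issue SUB r3<-Add1  regs: r0:49,r1:9,r2:Mul1,r3:Add1
  c8: issue ADD r3<-Add2  regs: r0:49,r1:9,r2:Mul1,r3:Add2
  c9: CDB Add1=-43; issue MUL r0<-Mul2  regs: r0:Mul2,r1:9,r2:Mul1,r3:Add2
  c10: stall  regs: r0:Mul2,r1:9,r2:Mul1,r3:Add2
  c11: stall  regs: r0:Mul2,r1:9,r2:Mul1,r3:Add2
  c12: CDB Mul1=2646; issue MUL r2<-Mul1  regs: r0:Mul2,r1:9,r2:Mul1,r3:Add2
  c13: issue SUB r2<-Add1  regs: r0:Mul2,r1:9,r2:Add1,r3:Add2
  c14: CDB Add2=2603; stall  regs: r0:Mul2,r1:9,r2:Add1,r3:2603
  c15: stall  regs: r0:Mul2,r1:9,r2:Add1,r3:2603
  c16: stall  regs: r0:Mul2,r1:9,r2:Add1,r3:2603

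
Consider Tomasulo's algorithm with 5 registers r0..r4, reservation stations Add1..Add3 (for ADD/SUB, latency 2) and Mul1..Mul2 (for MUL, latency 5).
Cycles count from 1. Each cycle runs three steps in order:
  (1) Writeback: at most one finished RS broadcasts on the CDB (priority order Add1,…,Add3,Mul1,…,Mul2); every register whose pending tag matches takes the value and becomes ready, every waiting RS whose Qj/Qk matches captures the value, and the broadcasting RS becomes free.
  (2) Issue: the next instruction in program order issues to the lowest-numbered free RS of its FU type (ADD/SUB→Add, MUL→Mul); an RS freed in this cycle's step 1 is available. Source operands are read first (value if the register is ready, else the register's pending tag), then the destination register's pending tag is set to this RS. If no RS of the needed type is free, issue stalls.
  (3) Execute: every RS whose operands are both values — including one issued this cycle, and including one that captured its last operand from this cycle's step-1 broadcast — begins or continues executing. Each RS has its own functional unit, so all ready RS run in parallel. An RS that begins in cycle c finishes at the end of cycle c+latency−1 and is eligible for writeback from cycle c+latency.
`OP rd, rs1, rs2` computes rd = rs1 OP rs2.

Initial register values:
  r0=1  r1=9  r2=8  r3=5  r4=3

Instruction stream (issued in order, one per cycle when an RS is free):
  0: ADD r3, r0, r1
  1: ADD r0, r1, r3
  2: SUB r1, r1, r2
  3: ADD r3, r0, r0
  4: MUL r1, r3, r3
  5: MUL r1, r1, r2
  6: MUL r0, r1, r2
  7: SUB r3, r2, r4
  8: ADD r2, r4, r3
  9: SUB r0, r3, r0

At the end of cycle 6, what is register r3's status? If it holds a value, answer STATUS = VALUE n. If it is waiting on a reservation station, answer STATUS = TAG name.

c1: issue ADD r3<-Add1 | r0:1,r1:9,r2:8,r3:Add1,r4:3
c2: issue ADD r0<-Add2 | r0:Add2,r1:9,r2:8,r3:Add1,r4:3
c3: CDB Add1=10; issue SUB r1<-Add1 | r0:Add2,r1:Add1,r2:8,r3:10,r4:3
c4: issue ADD r3<-Add3 | r0:Add2,r1:Add1,r2:8,r3:Add3,r4:3
c5: CDB Add1=1; issue MUL r1<-Mul1 | r0:Add2,r1:Mul1,r2:8,r3:Add3,r4:3
c6: CDB Add2=19; issue MUL r1<-Mul2 | r0:19,r1:Mul2,r2:8,r3:Add3,r4:3

STATUS = TAG Add3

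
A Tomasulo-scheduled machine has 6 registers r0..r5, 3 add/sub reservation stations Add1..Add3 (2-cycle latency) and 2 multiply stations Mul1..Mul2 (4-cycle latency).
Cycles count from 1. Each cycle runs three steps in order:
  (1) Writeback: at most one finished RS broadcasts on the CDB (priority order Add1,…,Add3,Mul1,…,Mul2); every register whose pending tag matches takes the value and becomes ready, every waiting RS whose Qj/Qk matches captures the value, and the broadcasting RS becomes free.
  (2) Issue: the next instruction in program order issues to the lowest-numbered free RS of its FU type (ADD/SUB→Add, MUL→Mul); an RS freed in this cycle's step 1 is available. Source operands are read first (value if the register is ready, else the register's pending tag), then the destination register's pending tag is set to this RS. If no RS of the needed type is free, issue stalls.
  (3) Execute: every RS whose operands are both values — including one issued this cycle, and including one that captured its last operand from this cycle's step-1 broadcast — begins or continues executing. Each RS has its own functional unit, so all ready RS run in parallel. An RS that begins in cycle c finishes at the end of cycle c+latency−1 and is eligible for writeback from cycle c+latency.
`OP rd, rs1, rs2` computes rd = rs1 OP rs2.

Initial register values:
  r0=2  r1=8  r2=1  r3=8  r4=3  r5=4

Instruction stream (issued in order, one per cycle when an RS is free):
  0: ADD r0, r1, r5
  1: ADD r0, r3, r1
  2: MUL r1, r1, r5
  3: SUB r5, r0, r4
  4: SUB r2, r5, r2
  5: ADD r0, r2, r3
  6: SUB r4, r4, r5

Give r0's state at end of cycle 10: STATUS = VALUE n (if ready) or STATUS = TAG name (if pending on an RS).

STATUS = VALUE 20

  c1: issue ADD r0<-Add1  regs: r0:Add1,r1:8,r2:1,r3:8,r4:3,r5:4
  c2: issue ADD r0<-Add2  regs: r0:Add2,r1:8,r2:1,r3:8,r4:3,r5:4
  c3: CDB Add1=12; issue MUL r1<-Mul1  regs: r0:Add2,r1:Mul1,r2:1,r3:8,r4:3,r5:4
  c4: CDB Add2=16; issue SUB r5<-Add1  regs: r0:16,r1:Mul1,r2:1,r3:8,r4:3,r5:Add1
  c5: issue SUB r2<-Add2  regs: r0:16,r1:Mul1,r2:Add2,r3:8,r4:3,r5:Add1
  c6: CDB Add1=13; issue ADD r0<-Add1  regs: r0:Add1,r1:Mul1,r2:Add2,r3:8,r4:3,r5:13
  c7: CDB Mul1=32; issue SUB r4<-Add3  regs: r0:Add1,r1:32,r2:Add2,r3:8,r4:Add3,r5:13
  c8: CDB Add2=12  regs: r0:Add1,r1:32,r2:12,r3:8,r4:Add3,r5:13
  c9: CDB Add3=-10  regs: r0:Add1,r1:32,r2:12,r3:8,r4:-10,r5:13
  c10: CDB Add1=20  regs: r0:20,r1:32,r2:12,r3:8,r4:-10,r5:13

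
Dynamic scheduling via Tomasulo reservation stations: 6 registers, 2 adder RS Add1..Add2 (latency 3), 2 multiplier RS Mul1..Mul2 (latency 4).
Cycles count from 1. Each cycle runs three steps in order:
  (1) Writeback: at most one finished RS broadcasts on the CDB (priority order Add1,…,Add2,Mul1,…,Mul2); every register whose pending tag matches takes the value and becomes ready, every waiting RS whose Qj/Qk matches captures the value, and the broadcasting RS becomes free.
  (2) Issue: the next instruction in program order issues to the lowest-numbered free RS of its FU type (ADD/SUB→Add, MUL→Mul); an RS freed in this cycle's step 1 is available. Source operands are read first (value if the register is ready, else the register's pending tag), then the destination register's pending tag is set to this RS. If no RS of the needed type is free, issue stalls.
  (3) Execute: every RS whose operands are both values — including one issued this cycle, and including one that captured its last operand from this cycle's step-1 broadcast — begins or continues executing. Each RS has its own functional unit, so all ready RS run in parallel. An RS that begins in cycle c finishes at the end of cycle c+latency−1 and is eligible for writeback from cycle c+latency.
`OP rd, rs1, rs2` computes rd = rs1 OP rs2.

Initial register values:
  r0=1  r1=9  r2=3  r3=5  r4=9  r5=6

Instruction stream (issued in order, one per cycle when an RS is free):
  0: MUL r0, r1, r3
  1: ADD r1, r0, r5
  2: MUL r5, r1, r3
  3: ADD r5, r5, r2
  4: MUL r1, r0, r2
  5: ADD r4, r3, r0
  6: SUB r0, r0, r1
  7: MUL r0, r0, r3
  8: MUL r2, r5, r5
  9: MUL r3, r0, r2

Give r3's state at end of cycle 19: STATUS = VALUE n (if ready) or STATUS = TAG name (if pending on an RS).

STATUS = TAG Mul1

c1: issue MUL r0<-Mul1 | r0:Mul1,r1:9,r2:3,r3:5,r4:9,r5:6
c2: issue ADD r1<-Add1 | r0:Mul1,r1:Add1,r2:3,r3:5,r4:9,r5:6
c3: issue MUL r5<-Mul2 | r0:Mul1,r1:Add1,r2:3,r3:5,r4:9,r5:Mul2
c4: issue ADD r5<-Add2 | r0:Mul1,r1:Add1,r2:3,r3:5,r4:9,r5:Add2
c5: CDB Mul1=45; issue MUL r1<-Mul1 | r0:45,r1:Mul1,r2:3,r3:5,r4:9,r5:Add2
c6: stall | r0:45,r1:Mul1,r2:3,r3:5,r4:9,r5:Add2
c7: stall | r0:45,r1:Mul1,r2:3,r3:5,r4:9,r5:Add2
c8: CDB Add1=51; issue ADD r4<-Add1 | r0:45,r1:Mul1,r2:3,r3:5,r4:Add1,r5:Add2
c9: CDB Mul1=135; stall | r0:45,r1:135,r2:3,r3:5,r4:Add1,r5:Add2
c10: stall | r0:45,r1:135,r2:3,r3:5,r4:Add1,r5:Add2
c11: CDB Add1=50; issue SUB r0<-Add1 | r0:Add1,r1:135,r2:3,r3:5,r4:50,r5:Add2
c12: CDB Mul2=255; issue MUL r0<-Mul1 | r0:Mul1,r1:135,r2:3,r3:5,r4:50,r5:Add2
c13: issue MUL r2<-Mul2 | r0:Mul1,r1:135,r2:Mul2,r3:5,r4:50,r5:Add2
c14: CDB Add1=-90; stall | r0:Mul1,r1:135,r2:Mul2,r3:5,r4:50,r5:Add2
c15: CDB Add2=258; stall | r0:Mul1,r1:135,r2:Mul2,r3:5,r4:50,r5:258
c16: stall | r0:Mul1,r1:135,r2:Mul2,r3:5,r4:50,r5:258
c17: stall | r0:Mul1,r1:135,r2:Mul2,r3:5,r4:50,r5:258
c18: CDB Mul1=-450; issue MUL r3<-Mul1 | r0:-450,r1:135,r2:Mul2,r3:Mul1,r4:50,r5:258
c19: CDB Mul2=66564 | r0:-450,r1:135,r2:66564,r3:Mul1,r4:50,r5:258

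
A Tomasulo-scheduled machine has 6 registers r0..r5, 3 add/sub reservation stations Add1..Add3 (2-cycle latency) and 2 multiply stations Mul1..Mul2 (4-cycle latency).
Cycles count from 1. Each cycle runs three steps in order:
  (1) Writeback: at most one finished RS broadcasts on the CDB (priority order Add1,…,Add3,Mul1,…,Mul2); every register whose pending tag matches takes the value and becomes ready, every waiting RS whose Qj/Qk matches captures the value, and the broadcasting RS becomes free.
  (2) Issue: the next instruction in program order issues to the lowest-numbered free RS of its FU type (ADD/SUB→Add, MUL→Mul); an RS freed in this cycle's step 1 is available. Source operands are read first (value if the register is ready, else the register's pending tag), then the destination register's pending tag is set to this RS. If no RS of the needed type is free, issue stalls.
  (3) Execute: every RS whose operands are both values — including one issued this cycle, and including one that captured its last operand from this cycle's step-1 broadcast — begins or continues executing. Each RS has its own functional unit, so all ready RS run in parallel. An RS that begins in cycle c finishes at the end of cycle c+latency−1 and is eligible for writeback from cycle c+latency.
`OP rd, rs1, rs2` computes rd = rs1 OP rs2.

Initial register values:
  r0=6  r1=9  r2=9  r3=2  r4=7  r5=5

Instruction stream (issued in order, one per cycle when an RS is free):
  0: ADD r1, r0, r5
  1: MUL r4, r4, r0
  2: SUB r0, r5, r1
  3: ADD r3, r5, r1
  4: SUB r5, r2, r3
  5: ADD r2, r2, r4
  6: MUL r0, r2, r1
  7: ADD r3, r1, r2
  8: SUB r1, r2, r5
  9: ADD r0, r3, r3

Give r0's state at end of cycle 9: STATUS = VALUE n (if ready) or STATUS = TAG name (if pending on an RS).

c1: issue ADD r1<-Add1 | r0:6,r1:Add1,r2:9,r3:2,r4:7,r5:5
c2: issue MUL r4<-Mul1 | r0:6,r1:Add1,r2:9,r3:2,r4:Mul1,r5:5
c3: CDB Add1=11; issue SUB r0<-Add1 | r0:Add1,r1:11,r2:9,r3:2,r4:Mul1,r5:5
c4: issue ADD r3<-Add2 | r0:Add1,r1:11,r2:9,r3:Add2,r4:Mul1,r5:5
c5: CDB Add1=-6; issue SUB r5<-Add1 | r0:-6,r1:11,r2:9,r3:Add2,r4:Mul1,r5:Add1
c6: CDB Add2=16; issue ADD r2<-Add2 | r0:-6,r1:11,r2:Add2,r3:16,r4:Mul1,r5:Add1
c7: CDB Mul1=42; issue MUL r0<-Mul1 | r0:Mul1,r1:11,r2:Add2,r3:16,r4:42,r5:Add1
c8: CDB Add1=-7; issue ADD r3<-Add1 | r0:Mul1,r1:11,r2:Add2,r3:Add1,r4:42,r5:-7
c9: CDB Add2=51; issue SUB r1<-Add2 | r0:Mul1,r1:Add2,r2:51,r3:Add1,r4:42,r5:-7

STATUS = TAG Mul1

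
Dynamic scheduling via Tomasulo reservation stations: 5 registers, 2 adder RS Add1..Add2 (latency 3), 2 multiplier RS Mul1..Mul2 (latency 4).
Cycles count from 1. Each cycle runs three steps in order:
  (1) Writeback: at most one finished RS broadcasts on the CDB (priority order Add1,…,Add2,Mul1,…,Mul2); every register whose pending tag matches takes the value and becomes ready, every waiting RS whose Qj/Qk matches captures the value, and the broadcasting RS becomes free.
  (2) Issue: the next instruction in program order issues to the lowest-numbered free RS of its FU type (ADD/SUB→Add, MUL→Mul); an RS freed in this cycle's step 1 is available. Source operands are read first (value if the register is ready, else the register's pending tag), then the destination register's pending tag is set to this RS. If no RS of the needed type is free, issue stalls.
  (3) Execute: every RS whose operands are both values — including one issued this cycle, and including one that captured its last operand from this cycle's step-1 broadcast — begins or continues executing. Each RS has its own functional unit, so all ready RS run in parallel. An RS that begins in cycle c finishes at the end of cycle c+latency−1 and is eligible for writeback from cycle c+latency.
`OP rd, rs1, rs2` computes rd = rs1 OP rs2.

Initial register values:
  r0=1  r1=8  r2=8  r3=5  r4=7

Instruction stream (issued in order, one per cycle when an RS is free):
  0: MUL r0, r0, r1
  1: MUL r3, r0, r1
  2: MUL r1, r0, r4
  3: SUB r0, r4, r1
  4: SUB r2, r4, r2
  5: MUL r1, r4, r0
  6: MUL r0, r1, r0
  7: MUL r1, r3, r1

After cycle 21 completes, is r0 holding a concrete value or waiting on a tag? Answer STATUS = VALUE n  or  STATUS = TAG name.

c1: issue MUL r0<-Mul1 | r0:Mul1,r1:8,r2:8,r3:5,r4:7
c2: issue MUL r3<-Mul2 | r0:Mul1,r1:8,r2:8,r3:Mul2,r4:7
c3: stall | r0:Mul1,r1:8,r2:8,r3:Mul2,r4:7
c4: stall | r0:Mul1,r1:8,r2:8,r3:Mul2,r4:7
c5: CDB Mul1=8; issue MUL r1<-Mul1 | r0:8,r1:Mul1,r2:8,r3:Mul2,r4:7
c6: issue SUB r0<-Add1 | r0:Add1,r1:Mul1,r2:8,r3:Mul2,r4:7
c7: issue SUB r2<-Add2 | r0:Add1,r1:Mul1,r2:Add2,r3:Mul2,r4:7
c8: stall | r0:Add1,r1:Mul1,r2:Add2,r3:Mul2,r4:7
c9: CDB Mul1=56; issue MUL r1<-Mul1 | r0:Add1,r1:Mul1,r2:Add2,r3:Mul2,r4:7
c10: CDB Add2=-1; stall | r0:Add1,r1:Mul1,r2:-1,r3:Mul2,r4:7
c11: CDB Mul2=64; issue MUL r0<-Mul2 | r0:Mul2,r1:Mul1,r2:-1,r3:64,r4:7
c12: CDB Add1=-49; stall | r0:Mul2,r1:Mul1,r2:-1,r3:64,r4:7
c13: stall | r0:Mul2,r1:Mul1,r2:-1,r3:64,r4:7
c14: stall | r0:Mul2,r1:Mul1,r2:-1,r3:64,r4:7
c15: stall | r0:Mul2,r1:Mul1,r2:-1,r3:64,r4:7
c16: CDB Mul1=-343; issue MUL r1<-Mul1 | r0:Mul2,r1:Mul1,r2:-1,r3:64,r4:7
c17: - | r0:Mul2,r1:Mul1,r2:-1,r3:64,r4:7
c18: - | r0:Mul2,r1:Mul1,r2:-1,r3:64,r4:7
c19: - | r0:Mul2,r1:Mul1,r2:-1,r3:64,r4:7
c20: CDB Mul1=-21952 | r0:Mul2,r1:-21952,r2:-1,r3:64,r4:7
c21: CDB Mul2=16807 | r0:16807,r1:-21952,r2:-1,r3:64,r4:7

STATUS = VALUE 16807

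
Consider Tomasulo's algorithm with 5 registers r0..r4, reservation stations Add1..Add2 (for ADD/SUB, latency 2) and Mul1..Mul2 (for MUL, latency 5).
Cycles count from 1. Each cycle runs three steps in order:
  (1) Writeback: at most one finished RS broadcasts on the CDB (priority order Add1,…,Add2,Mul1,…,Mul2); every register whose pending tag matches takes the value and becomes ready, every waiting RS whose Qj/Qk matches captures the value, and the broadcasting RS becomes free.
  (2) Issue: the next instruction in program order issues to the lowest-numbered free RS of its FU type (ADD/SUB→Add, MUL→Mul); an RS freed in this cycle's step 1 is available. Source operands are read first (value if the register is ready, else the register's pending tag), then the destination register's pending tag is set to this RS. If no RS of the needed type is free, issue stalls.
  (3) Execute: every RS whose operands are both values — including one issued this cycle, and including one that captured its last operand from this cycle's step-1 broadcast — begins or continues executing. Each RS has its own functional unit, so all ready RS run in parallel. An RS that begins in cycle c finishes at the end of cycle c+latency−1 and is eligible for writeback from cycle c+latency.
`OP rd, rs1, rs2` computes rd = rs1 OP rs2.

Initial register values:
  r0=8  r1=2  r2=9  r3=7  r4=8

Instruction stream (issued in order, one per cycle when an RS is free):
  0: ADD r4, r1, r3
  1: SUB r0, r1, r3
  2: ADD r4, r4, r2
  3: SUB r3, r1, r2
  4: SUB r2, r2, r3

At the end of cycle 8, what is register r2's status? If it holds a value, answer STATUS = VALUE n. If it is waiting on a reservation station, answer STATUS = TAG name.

c1: issue ADD r4<-Add1 | r0:8,r1:2,r2:9,r3:7,r4:Add1
c2: issue SUB r0<-Add2 | r0:Add2,r1:2,r2:9,r3:7,r4:Add1
c3: CDB Add1=9; issue ADD r4<-Add1 | r0:Add2,r1:2,r2:9,r3:7,r4:Add1
c4: CDB Add2=-5; issue SUB r3<-Add2 | r0:-5,r1:2,r2:9,r3:Add2,r4:Add1
c5: CDB Add1=18; issue SUB r2<-Add1 | r0:-5,r1:2,r2:Add1,r3:Add2,r4:18
c6: CDB Add2=-7 | r0:-5,r1:2,r2:Add1,r3:-7,r4:18
c7: - | r0:-5,r1:2,r2:Add1,r3:-7,r4:18
c8: CDB Add1=16 | r0:-5,r1:2,r2:16,r3:-7,r4:18

STATUS = VALUE 16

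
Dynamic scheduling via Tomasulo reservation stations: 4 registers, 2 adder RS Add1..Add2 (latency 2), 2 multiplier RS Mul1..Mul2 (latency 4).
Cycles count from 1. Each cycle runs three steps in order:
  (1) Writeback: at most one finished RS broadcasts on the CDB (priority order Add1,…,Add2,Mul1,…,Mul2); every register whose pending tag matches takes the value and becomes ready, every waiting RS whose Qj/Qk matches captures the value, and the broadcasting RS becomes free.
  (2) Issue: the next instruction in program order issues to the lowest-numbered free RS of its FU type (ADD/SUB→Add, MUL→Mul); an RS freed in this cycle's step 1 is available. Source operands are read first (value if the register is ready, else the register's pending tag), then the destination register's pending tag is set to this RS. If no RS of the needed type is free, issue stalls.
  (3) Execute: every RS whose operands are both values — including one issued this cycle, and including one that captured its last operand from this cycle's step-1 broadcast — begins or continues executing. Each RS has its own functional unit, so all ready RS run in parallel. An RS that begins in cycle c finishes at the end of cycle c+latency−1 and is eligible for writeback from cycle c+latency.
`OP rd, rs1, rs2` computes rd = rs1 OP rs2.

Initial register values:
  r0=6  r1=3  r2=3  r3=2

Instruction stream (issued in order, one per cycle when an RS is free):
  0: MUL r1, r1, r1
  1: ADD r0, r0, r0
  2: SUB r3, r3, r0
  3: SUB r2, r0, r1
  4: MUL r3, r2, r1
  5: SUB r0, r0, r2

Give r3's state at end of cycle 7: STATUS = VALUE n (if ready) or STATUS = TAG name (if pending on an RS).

STATUS = TAG Mul1

c1: issue MUL r1<-Mul1 | r0:6,r1:Mul1,r2:3,r3:2
c2: issue ADD r0<-Add1 | r0:Add1,r1:Mul1,r2:3,r3:2
c3: issue SUB r3<-Add2 | r0:Add1,r1:Mul1,r2:3,r3:Add2
c4: CDB Add1=12; issue SUB r2<-Add1 | r0:12,r1:Mul1,r2:Add1,r3:Add2
c5: CDB Mul1=9; issue MUL r3<-Mul1 | r0:12,r1:9,r2:Add1,r3:Mul1
c6: CDB Add2=-10; issue SUB r0<-Add2 | r0:Add2,r1:9,r2:Add1,r3:Mul1
c7: CDB Add1=3 | r0:Add2,r1:9,r2:3,r3:Mul1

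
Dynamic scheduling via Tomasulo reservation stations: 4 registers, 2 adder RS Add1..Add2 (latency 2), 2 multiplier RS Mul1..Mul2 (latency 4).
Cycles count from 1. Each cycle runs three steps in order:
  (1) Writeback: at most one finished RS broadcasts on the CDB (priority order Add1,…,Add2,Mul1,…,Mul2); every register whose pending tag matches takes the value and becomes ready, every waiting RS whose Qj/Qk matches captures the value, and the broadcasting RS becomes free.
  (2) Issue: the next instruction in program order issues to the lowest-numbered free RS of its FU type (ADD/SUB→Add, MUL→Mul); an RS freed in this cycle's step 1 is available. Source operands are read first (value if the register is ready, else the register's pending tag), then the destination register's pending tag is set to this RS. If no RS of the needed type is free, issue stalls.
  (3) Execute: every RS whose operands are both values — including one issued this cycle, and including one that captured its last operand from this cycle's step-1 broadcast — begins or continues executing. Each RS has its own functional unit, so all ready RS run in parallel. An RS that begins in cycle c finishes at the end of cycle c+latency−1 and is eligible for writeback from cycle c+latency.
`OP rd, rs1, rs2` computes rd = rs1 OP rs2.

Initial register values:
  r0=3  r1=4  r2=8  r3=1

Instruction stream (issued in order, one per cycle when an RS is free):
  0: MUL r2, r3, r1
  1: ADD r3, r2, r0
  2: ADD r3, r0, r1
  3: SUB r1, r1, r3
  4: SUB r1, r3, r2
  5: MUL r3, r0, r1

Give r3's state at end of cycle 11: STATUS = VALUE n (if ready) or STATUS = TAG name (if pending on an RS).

STATUS = TAG Mul1

cycle 1: issue MUL r2<-Mul1 // r0:3,r1:4,r2:Mul1,r3:1
cycle 2: issue ADD r3<-Add1 // r0:3,r1:4,r2:Mul1,r3:Add1
cycle 3: issue ADD r3<-Add2 // r0:3,r1:4,r2:Mul1,r3:Add2
cycle 4: stall // r0:3,r1:4,r2:Mul1,r3:Add2
cycle 5: CDB Add2=7; issue SUB r1<-Add2 // r0:3,r1:Add2,r2:Mul1,r3:7
cycle 6: CDB Mul1=4; stall // r0:3,r1:Add2,r2:4,r3:7
cycle 7: CDB Add2=-3; issue SUB r1<-Add2 // r0:3,r1:Add2,r2:4,r3:7
cycle 8: CDB Add1=7; issue MUL r3<-Mul1 // r0:3,r1:Add2,r2:4,r3:Mul1
cycle 9: CDB Add2=3 // r0:3,r1:3,r2:4,r3:Mul1
cycle 10: - // r0:3,r1:3,r2:4,r3:Mul1
cycle 11: - // r0:3,r1:3,r2:4,r3:Mul1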